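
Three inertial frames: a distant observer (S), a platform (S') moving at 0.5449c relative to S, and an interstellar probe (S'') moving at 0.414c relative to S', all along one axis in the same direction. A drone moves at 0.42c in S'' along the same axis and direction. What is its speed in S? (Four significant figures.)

Apply u = (u'+v)/(1+u'v) twice. Drone in the platform frame: (0.42+0.414)/(1+0.42·0.414) = 0.834/1.17388 = 0.71046c.
That velocity, transformed to the rest frame of a distant observer: (0.71046+0.5449)/(1+0.71046·0.5449) = 1.25536/1.387129654 = 0.90501c.

0.9050c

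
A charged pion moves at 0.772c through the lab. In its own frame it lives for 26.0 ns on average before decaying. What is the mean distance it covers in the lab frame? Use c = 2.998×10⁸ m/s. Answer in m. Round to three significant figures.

9.47 m

With β = 0.772, γ = 1/√(1 − 0.772²) = 1/√0.404016 = 1.5733.
Lab-frame lifetime: Δt = γτ = 1.5733 × 26.0 ns = 40.906 ns.
Distance: d = vΔt = 0.772 × 2.998×10⁸ m/s × 4.0906×10^-8 s = 9.47 m.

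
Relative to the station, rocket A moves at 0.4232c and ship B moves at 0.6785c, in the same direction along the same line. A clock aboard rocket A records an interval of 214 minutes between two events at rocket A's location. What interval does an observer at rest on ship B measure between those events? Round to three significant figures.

229 minutes

Speed of rocket A in ship B's frame: u = (v_A − v_B)/(1 − v_A v_B/c²) = (0.4232 − 0.6785)/(1 − 0.4232×0.6785) = −0.2553/0.7128588 = −0.35814; |u| = 0.35814c.
At |u| = 0.35814c, γ = (1 − 0.128264)^(−1/2) = 1.071.
The clock on rocket A records proper time, so ship B measures Δt = γΔτ = 1.071 × 214 = 229 minutes.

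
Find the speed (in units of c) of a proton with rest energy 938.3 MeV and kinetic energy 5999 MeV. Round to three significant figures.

γ = 1 + K/(mc²) = 1 + 5999/938.3 = 7.3935.
β = √(1 − 1/γ²) = √(1 − 0.0182936) = √0.9817064 = 0.991.

0.991c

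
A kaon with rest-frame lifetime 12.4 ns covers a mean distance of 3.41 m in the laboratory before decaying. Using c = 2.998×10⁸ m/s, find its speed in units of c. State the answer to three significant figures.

d = βγcτ ⇒ βγ = d/(cτ) = 3.410 m / (3.71752 m) = 0.91728.
β = (βγ)/√(1+(βγ)²) = 0.91728/√1.841403 = 0.676.

0.676c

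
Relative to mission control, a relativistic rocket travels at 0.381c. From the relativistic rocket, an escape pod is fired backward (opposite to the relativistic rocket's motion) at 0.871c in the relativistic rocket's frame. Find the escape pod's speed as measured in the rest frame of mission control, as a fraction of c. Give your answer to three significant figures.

0.733c

In units of c, u = (u' + v)/(1 + u'v) with u' = −0.871 and v = 0.381.
Numerator: −0.871 + 0.381 = −0.49. Denominator: 1 + (−0.871)(0.381) = 0.668149.
u = −0.49/0.668149 = −0.73337, so the speed is 0.733c.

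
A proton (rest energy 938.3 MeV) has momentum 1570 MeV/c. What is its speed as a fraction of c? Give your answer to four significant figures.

0.8584c

βγ = pc/(mc²) = 1570/938.3 = 1.6732.
Since γ² = 1 + (βγ)² = 3.7996, γ = √3.7996 = 1.94926, and β = (βγ)/γ = 1.6732/1.94926 = 0.8584.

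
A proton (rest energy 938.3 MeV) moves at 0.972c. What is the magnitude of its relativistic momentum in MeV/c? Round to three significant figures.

3880 MeV/c

With β = 0.972, γ = 1/√(1 − 0.972²) = 1/√0.055216 = 4.2557.
Momentum: p = γβ·mc = 4.2557 × 0.972 × 938.3 MeV/c = 3880 MeV/c.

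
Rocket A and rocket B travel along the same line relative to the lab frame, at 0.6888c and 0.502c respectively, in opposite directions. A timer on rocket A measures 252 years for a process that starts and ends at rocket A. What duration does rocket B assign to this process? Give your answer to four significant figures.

540.9 years

Speed of rocket A in rocket B's frame: u = (v_A + v_B)/(1 + v_A v_B/c²) = (0.6888 + 0.502)/(1 + 0.6888×0.502) = 1.1908/1.3457776 = 0.88484; |u| = 0.88484c.
γ for this relative speed: γ = 1/√(1 − 0.782942) = 2.1464.
Rocket A's interval is proper; time dilation gives Δt_B = γΔτ = 2.1464 × 252 years = 540.9 years.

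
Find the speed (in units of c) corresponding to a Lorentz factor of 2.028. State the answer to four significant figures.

0.8700c

β = √(1 − 1/γ²) = √(1 − 1/4.112784) = √0.756856 = 0.8700.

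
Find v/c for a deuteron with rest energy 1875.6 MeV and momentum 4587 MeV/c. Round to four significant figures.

βγ = pc/(mc²) = 4587/1875.6 = 2.4456.
Since γ² = 1 + (βγ)² = 6.98096, γ = √6.98096 = 2.64215, and β = (βγ)/γ = 2.4456/2.64215 = 0.9256.

0.9256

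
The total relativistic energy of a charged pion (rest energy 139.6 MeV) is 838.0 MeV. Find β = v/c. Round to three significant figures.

γ = E/(mc²) = 838.0/139.6 = 6.0029.
β = √(1 − 1/γ²) = √(1 − 0.0277509) = √0.9722491 = 0.986.

0.986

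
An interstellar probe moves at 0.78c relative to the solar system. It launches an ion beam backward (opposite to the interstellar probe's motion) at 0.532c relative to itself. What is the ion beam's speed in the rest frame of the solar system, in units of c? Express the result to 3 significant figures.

Relativistic velocity addition: u = (u' + v)/(1 + u'v/c²), with u' = −0.532c and v = 0.78c.
Numerator: −0.532 + 0.78 = 0.248. Denominator: 1 + (−0.532)(0.78) = 0.58504.
u = 0.248/0.58504 = 0.4239, so the speed is 0.424c.

0.424c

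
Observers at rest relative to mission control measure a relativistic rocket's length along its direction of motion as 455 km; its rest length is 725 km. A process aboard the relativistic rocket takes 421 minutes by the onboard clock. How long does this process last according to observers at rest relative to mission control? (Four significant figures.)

From L = L₀/γ: γ = 725/455 = 1.59341.
The same γ dilates the second interval: 1.59341 × 421 minutes = 670.8 minutes.

670.8 minutes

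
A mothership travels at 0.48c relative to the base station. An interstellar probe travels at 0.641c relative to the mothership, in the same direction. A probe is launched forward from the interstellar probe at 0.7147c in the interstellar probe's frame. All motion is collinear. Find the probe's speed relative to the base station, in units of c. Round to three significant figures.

0.975c

Compose velocities in two stages. Stage 1 (into S'): u₁ = (0.7147+0.641)/(1+0.7147×0.641) = 0.92976.
Stage 2 (into S): u = (0.92976+0.48)/(1+0.92976×0.48) = 0.97475, so the speed is 0.975c.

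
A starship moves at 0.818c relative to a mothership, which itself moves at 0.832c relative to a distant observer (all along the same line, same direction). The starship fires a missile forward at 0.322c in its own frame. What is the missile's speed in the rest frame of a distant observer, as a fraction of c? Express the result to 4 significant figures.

Compose velocities in two stages. Stage 1 (into S'): u₁ = (0.322+0.818)/(1+0.322×0.818) = 0.90233.
Stage 2 (into S): u = (0.90233+0.832)/(1+0.90233×0.832) = 0.99063, so the speed is 0.9906c.

0.9906c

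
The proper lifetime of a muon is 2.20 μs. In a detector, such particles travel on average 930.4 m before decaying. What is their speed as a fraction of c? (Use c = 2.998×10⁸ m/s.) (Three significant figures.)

Let x = d/(cτ) = 930.4 m / (2.998×10⁸ m/s × 2.200×10^-6 s) = 1.4106. Since d = βγcτ, x = βγ = β/√(1−β²).
Solving: β² = x²/(1+x²) = 1.98979/2.98979 = 0.665528, so β = 0.816.

0.816c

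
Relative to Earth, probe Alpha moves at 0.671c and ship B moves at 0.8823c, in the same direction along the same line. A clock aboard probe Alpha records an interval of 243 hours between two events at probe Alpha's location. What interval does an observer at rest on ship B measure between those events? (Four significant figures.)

284.1 hours

Speed of probe Alpha in ship B's frame: u = (v_A − v_B)/(1 − v_A v_B/c²) = (0.671 − 0.8823)/(1 − 0.671×0.8823) = −0.2113/0.4079767 = −0.51792; |u| = 0.51792c.
γ for this relative speed: γ = 1/√(1 − 0.268241) = 1.169.
Probe Alpha's interval is proper; time dilation gives Δt_B = γΔτ = 1.169 × 243 hours = 284.1 hours.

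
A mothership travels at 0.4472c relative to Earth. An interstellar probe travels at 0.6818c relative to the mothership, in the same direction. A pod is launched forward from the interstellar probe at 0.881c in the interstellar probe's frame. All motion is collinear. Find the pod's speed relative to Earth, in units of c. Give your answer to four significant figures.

0.9909c

First combine the pod and interstellar probe (S''→S'): u₁ = (0.881 + 0.6818)/(1 + 0.881×0.6818) = 1.5628/1.6006658 = 0.97634.
Then combine with the mothership (S'→S): u = (0.97634 + 0.4472)/(1 + 0.97634×0.4472) = 1.42354/1.436619248 = 0.9909.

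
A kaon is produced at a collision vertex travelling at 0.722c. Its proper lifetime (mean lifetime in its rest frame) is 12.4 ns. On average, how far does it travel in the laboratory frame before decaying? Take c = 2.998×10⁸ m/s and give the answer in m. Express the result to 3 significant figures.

γ = 1/√(1 − β²) = 1/√(1 − 0.521284) = 1/√0.478716 = 1/0.691893 = 1.4453.
Lab-frame lifetime: Δt = γτ = 1.4453 × 12.4 ns = 17.922 ns.
Distance: d = vΔt = 0.722 × 2.998×10⁸ m/s × 1.7922×10^-8 s = 3.88 m.

3.88 m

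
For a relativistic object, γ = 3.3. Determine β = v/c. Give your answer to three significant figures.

0.953

β = √(1 − 1/γ²) = √(1 − 1/10.89) = √0.908173 = 0.953.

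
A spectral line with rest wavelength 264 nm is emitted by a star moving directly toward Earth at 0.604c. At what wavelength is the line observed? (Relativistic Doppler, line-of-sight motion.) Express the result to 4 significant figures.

Relativistic Doppler for wavelength: λ_obs = λ_src · √((1−β)/(1+β)).
With β = 0.604: factor = √(0.396/1.604) = 0.49687.
λ_obs = 264 × 0.49687 = 131.2 nm.

131.2 nm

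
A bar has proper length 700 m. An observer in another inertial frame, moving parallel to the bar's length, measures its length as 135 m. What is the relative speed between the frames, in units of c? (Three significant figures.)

Length contraction gives γ = L₀/L = 700/135 = 5.1852.
β = √(1 − 1/γ²) = √0.962806 = 0.981.

0.981c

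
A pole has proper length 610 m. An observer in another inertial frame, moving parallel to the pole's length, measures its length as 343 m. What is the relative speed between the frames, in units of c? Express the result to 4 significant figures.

Length contraction gives γ = L₀/L = 610/343 = 1.7784.
β = √(1 − 1/γ²) = √0.683815 = 0.8269.

0.8269c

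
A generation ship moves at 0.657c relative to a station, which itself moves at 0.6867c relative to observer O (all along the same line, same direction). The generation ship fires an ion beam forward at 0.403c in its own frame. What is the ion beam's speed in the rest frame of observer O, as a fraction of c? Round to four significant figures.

First combine the ion beam and generation ship (S''→S'): u₁ = (0.403 + 0.657)/(1 + 0.403×0.657) = 1.06/1.264771 = 0.8381.
Then combine with the station (S'→S): u = (0.8381 + 0.6867)/(1 + 0.8381×0.6867) = 1.5248/1.57552327 = 0.96781.

0.9678c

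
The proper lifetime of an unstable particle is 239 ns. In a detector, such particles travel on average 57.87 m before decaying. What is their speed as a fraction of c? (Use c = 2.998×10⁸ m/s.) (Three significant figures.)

0.628c

Let x = d/(cτ) = 57.87 m / (2.998×10⁸ m/s × 2.390×10^-7 s) = 0.80765. Since d = βγcτ, x = βγ = β/√(1−β²).
Solving: β² = x²/(1+x²) = 0.652299/1.652299 = 0.394783, so β = 0.628.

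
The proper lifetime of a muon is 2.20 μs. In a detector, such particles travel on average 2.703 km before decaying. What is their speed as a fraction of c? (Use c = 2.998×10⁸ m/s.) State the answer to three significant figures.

0.971c

d = βγcτ ⇒ βγ = d/(cτ) = 2703 m / (659.56 m) = 4.0982.
β = (βγ)/√(1+(βγ)²) = 4.0982/√17.7952 = 0.971.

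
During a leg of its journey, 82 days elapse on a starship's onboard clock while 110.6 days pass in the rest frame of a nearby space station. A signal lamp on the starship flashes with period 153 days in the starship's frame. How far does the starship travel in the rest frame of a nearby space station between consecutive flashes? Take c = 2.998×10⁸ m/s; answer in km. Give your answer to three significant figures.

The time-dilation ratio gives γ = 110.6/82 = 1.34878.
β = √(1 − 1/γ²) = 0.67105. Lab-frame period = γτ = 1.34878×153 days = 206.36 days. Distance = βc × γτ = 0.67105 × 2.998×10⁸ m/s × 17829504 s = 3.5870×10^15 m = 3.59×10^12 km.

3.59×10^12 km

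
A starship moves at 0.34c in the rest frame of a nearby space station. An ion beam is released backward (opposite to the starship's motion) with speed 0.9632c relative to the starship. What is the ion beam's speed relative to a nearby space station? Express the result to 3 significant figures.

0.927c

In units of c, u = (u' + v)/(1 + u'v) with u' = −0.9632 and v = 0.34.
Numerator: −0.9632 + 0.34 = −0.6232. Denominator: 1 + (−0.9632)(0.34) = 0.672512.
u = −0.6232/0.672512 = −0.92667, so the speed is 0.927c.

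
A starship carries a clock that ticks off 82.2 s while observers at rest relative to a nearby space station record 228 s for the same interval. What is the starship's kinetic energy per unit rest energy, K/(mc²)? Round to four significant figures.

From Δt = γΔτ: γ = 228/82.2 = 2.77372.
Since K = (γ−1)mc², K/(mc²) = 2.77372 − 1 = 1.774.

1.774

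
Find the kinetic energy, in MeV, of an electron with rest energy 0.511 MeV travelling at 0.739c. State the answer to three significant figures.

With β = 0.739, γ = 1/√(1 − 0.739²) = 1/√0.453879 = 1.48433.
Kinetic energy: K = (γ − 1)mc² = (1.48433 − 1) × 0.511 MeV = 0.48433 × 0.511 = 0.247 MeV.

0.247 MeV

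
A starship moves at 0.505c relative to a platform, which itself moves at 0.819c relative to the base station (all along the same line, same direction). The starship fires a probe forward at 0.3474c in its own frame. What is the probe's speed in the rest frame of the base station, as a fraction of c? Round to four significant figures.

0.9688c

First combine the probe and starship (S''→S'): u₁ = (0.3474 + 0.505)/(1 + 0.3474×0.505) = 0.8524/1.175437 = 0.72518.
Then combine with the platform (S'→S): u = (0.72518 + 0.819)/(1 + 0.72518×0.819) = 1.54418/1.59392242 = 0.96879.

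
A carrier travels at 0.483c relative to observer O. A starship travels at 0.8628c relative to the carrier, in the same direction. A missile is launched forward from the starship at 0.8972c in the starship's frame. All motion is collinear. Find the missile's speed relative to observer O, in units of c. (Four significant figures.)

Apply u = (u'+v)/(1+u'v) twice. Missile in the carrier frame: (0.8972+0.8628)/(1+0.8972·0.8628) = 1.76/1.77410416 = 0.99205c.
That velocity, transformed to the rest frame of observer O: (0.99205+0.483)/(1+0.99205·0.483) = 1.47505/1.47916015 = 0.99722c.

0.9972c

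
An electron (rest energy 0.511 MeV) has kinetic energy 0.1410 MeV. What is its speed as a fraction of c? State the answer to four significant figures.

0.6211c

K = (γ−1)mc², so γ = 1 + 0.1410/0.511 = 1.2759.
Then v/c = √(1 − γ⁻²) = √(1 − 0.61428) = √0.38572 = 0.6211.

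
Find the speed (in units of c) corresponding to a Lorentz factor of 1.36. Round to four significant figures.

β = √(1 − 1/γ²) = √(1 − 1/1.8496) = √0.459343 = 0.6777.

0.6777c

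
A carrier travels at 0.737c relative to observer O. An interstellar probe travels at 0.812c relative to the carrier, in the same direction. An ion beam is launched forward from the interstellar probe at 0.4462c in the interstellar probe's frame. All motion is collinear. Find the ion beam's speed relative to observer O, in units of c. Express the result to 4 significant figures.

Compose velocities in two stages. Stage 1 (into S'): u₁ = (0.4462+0.812)/(1+0.4462×0.812) = 0.92358.
Stage 2 (into S): u = (0.92358+0.737)/(1+0.92358×0.737) = 0.98804, so the speed is 0.9880c.

0.9880c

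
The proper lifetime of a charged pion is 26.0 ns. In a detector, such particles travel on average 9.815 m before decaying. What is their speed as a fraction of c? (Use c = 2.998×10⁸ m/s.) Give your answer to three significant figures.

0.783c

Let x = d/(cτ) = 9.815 m / (2.998×10⁸ m/s × 2.600×10^-8 s) = 1.2592. Since d = βγcτ, x = βγ = β/√(1−β²).
Solving: β² = x²/(1+x²) = 1.58558/2.58558 = 0.61324, so β = 0.783.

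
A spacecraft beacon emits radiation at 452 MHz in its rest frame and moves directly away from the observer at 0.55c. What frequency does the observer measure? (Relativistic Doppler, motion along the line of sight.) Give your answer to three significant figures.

244 MHz

Relativistic Doppler (source moving away): f_obs = f_src · √((1−β)/(1+β)).
With β = 0.55: factor = √(0.45/1.55) = 0.53882.
f_obs = 452 × 0.53882 = 244 MHz.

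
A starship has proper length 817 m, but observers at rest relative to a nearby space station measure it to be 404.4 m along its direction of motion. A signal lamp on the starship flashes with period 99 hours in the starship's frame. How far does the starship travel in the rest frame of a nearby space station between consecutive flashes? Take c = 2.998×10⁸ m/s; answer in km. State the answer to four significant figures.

1.876×10^11 km

From L = L₀/γ: γ = 817/404.4 = 2.02028.
β = √(1 − 1/γ²) = 0.8689. Lab-frame period = γτ = 2.02028×99 hours = 200.01 hours. Distance = βc × γτ = 0.8689 × 2.998×10⁸ m/s × 720036 s = 1.8757×10^14 m = 1.876×10^11 km.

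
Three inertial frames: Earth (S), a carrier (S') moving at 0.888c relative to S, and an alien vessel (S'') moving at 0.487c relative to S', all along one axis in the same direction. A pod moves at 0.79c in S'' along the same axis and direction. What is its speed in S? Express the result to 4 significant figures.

Apply u = (u'+v)/(1+u'v) twice. Pod in the carrier frame: (0.79+0.487)/(1+0.79·0.487) = 1.277/1.38473 = 0.9222c.
That velocity, transformed to the rest frame of Earth: (0.9222+0.888)/(1+0.9222·0.888) = 1.8102/1.8189136 = 0.99521c.

0.9952c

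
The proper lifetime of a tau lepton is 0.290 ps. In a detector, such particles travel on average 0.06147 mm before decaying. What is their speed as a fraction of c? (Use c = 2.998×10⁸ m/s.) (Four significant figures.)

0.5773c

Let x = d/(cτ) = 6.147×10^-5 m / (2.998×10⁸ m/s × 2.900×10^-13 s) = 0.70702. Since d = βγcτ, x = βγ = β/√(1−β²).
Solving: β² = x²/(1+x²) = 0.499877/1.499877 = 0.333279, so β = 0.5773.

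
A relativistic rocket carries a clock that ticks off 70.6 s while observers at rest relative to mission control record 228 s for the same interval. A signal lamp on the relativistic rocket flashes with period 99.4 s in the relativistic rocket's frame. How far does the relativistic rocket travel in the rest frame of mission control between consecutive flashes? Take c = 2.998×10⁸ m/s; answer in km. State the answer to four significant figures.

γ = Δt/Δτ = 228/70.6 = 3.22946.
β = √(1 − 1/γ²) = 0.95085. Lab-frame period = γτ = 3.22946×99.4 s = 321.01 s. Distance = βc × γτ = 0.95085 × 2.998×10⁸ m/s × 321.01 s = 9.1509×10^10 m = 9.151×10^7 km.

9.151×10^7 km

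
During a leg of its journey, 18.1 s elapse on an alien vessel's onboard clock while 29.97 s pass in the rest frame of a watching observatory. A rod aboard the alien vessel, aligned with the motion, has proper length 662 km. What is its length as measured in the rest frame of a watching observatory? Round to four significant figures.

399.8 km

From Δt = γΔτ: γ = 29.97/18.1 = 1.6558.
L = L₀/γ = 662/1.6558 = 399.8 km.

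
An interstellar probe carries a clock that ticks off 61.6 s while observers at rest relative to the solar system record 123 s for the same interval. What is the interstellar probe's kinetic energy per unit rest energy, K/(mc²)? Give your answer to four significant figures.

0.9968

From Δt = γΔτ: γ = 123/61.6 = 1.99675.
Since K = (γ−1)mc², K/(mc²) = 1.99675 − 1 = 0.9968.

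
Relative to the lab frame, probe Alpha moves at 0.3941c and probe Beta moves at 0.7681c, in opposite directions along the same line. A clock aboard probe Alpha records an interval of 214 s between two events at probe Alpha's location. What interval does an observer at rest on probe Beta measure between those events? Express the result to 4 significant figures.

Transform probe Alpha's velocity into probe Beta's frame: (0.3941 + 0.7681)/(1 + 0.3941·0.7681) = 1.1622/1.30270821, so the relative speed is 0.89214c.
At |u| = 0.89214c, γ = (1 − 0.795914)^(−1/2) = 2.2136.
The clock on probe Alpha records proper time, so probe Beta measures Δt = γΔτ = 2.2136 × 214 = 473.7 s.

473.7 s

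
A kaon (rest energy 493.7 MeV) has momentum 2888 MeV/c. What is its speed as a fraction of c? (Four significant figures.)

0.9857c

pc/(mc²) = 2888/493.7 = 5.8497 = βγ = β/√(1−β²).
So β² = x²/(1 + x²) with x = 5.8497: x² = 34.219, β² = 34.219/35.219 = 0.971606, β = 0.9857.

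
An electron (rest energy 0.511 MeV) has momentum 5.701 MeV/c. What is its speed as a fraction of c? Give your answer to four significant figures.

pc/(mc²) = 5.701/0.511 = 11.157 = βγ = β/√(1−β²).
So β² = x²/(1 + x²) with x = 11.157: x² = 124.479, β² = 124.479/125.479 = 0.992031, β = 0.9960.

0.9960c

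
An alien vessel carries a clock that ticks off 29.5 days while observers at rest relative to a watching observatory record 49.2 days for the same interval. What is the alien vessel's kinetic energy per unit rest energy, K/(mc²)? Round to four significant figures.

0.6678

The time-dilation ratio gives γ = 49.2/29.5 = 1.6678.
Since K = (γ−1)mc², K/(mc²) = 1.6678 − 1 = 0.6678.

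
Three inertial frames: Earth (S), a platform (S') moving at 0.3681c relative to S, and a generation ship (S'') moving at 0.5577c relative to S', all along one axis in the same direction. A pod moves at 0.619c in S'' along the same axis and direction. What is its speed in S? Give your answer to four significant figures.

0.9401c

Compose velocities in two stages. Stage 1 (into S'): u₁ = (0.619+0.5577)/(1+0.619×0.5577) = 0.87473.
Stage 2 (into S): u = (0.87473+0.3681)/(1+0.87473×0.3681) = 0.94012, so the speed is 0.9401c.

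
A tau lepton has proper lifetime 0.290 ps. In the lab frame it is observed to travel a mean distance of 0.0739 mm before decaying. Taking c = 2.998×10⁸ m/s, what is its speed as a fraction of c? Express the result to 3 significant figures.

0.648c

Lab distance = (lab lifetime)·v = γτ·βc, so βγ = d/(cτ) = 7.390×10^-5/(2.998×10⁸ × 2.900×10^-13) = 0.84999.
With βγ = 0.84999: γ² = 1 + (βγ)² = 1.722483, and β = (βγ)/γ = 0.84999/1.31243 = 0.648.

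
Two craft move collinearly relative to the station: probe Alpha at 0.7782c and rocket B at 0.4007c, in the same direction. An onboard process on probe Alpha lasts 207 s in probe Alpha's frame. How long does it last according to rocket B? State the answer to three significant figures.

Speed of probe Alpha in rocket B's frame: u = (v_A − v_B)/(1 − v_A v_B/c²) = (0.7782 − 0.4007)/(1 − 0.7782×0.4007) = 0.3775/0.68817526 = 0.54855; |u| = 0.54855c.
At |u| = 0.54855c, γ = (1 − 0.300907)^(−1/2) = 1.196.
The clock on probe Alpha records proper time, so rocket B measures Δt = γΔτ = 1.196 × 207 = 248 s.

248 s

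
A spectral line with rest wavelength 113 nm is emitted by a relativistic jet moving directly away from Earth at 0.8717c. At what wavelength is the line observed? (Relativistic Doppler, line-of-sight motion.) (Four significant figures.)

431.6 nm

Relativistic Doppler for wavelength: λ_obs = λ_src · √((1+β)/(1−β)).
With β = 0.8717: factor = √(1.8717/0.1283) = 3.8195.
λ_obs = 113 × 3.8195 = 431.6 nm.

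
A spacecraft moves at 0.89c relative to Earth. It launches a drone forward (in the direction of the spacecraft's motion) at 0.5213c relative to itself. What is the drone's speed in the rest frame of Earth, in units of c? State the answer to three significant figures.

0.964c

Relativistic velocity addition: u = (u' + v)/(1 + u'v/c²), with u' = 0.5213c and v = 0.89c.
Numerator: 0.5213 + 0.89 = 1.4113. Denominator: 1 + (0.5213)(0.89) = 1.463957.
u = 1.4113/1.463957 = 0.96403, so the speed is 0.964c.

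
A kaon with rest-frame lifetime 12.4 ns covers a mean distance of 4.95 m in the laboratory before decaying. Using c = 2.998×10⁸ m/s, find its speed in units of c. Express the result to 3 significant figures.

Lab distance = (lab lifetime)·v = γτ·βc, so βγ = d/(cτ) = 4.950/(2.998×10⁸ × 1.240×10^-8) = 1.3315.
With βγ = 1.3315: γ² = 1 + (βγ)² = 2.77289, and β = (βγ)/γ = 1.3315/1.6652 = 0.800.

0.800c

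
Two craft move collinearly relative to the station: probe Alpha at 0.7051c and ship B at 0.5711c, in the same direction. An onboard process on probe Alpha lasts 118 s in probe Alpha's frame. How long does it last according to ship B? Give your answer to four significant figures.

The velocity of probe Alpha relative to ship B is (0.7051 − 0.5711)c / (1 − 0.7051×0.5711) = 0.22434c; relative speed 0.22434c.
γ for this relative speed: γ = 1/√(1 − 0.0503284) = 1.0262.
The clock on probe Alpha records proper time, so ship B measures Δt = γΔτ = 1.0262 × 118 = 121.1 s.

121.1 s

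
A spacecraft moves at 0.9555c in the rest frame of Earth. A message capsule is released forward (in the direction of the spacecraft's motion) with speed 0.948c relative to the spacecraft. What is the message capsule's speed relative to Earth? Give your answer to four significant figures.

0.9988c

In units of c, u = (u' + v)/(1 + u'v) with u' = 0.948 and v = 0.9555.
Numerator: 0.948 + 0.9555 = 1.9035. Denominator: 1 + (0.948)(0.9555) = 1.905814.
u = 1.9035/1.905814 = 0.99879, so the speed is 0.9988c.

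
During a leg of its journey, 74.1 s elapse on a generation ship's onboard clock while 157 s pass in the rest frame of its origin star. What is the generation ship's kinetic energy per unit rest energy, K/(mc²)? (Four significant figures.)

1.119

From Δt = γΔτ: γ = 157/74.1 = 2.11876.
Since K = (γ−1)mc², K/(mc²) = 2.11876 − 1 = 1.119.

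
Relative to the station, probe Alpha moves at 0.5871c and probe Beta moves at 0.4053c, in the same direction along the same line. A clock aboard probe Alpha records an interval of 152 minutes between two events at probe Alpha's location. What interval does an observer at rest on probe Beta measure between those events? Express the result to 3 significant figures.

157 minutes

Transform probe Alpha's velocity into probe Beta's frame: (0.5871 − 0.4053)/(1 − 0.5871·0.4053) = 0.1818/0.76204837, so the relative speed is 0.23857c.
γ for this relative speed: γ = 1/√(1 − 0.0569156) = 1.0297.
Probe Alpha's interval is proper; time dilation gives Δt_B = γΔτ = 1.0297 × 152 minutes = 157 minutes.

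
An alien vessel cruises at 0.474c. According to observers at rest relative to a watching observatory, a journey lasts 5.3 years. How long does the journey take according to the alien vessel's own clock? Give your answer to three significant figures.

With β = 0.474, γ = 1/√(1 − 0.474²) = 1/√0.775324 = 1.1357.
The alien vessel's clock runs slow as seen from a watching observatory, so Δτ = Δt/γ = 5.3/1.1357 = 4.67 years.

4.67 years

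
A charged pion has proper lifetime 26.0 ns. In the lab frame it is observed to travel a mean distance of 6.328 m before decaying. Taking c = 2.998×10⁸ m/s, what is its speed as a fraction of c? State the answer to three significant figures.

0.630c

Lab distance = (lab lifetime)·v = γτ·βc, so βγ = d/(cτ) = 6.328/(2.998×10⁸ × 2.600×10^-8) = 0.81182.
With βγ = 0.81182: γ² = 1 + (βγ)² = 1.659052, and β = (βγ)/γ = 0.81182/1.28804 = 0.630.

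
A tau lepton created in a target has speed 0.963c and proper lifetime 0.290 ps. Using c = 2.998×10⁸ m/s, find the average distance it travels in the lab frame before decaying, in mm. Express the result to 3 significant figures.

0.311 mm

With β = 0.963, γ = 1/√(1 − 0.963²) = 1/√0.072631 = 3.7106.
Lab-frame lifetime: Δt = γτ = 3.7106 × 0.290 ps = 1.0761 ps.
Distance: d = vΔt = 0.963 × 2.998×10⁸ m/s × 1.0761×10^-12 s = 3.11×10^-4 m = 0.311 mm.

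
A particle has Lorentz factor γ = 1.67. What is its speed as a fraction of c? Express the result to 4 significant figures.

0.8009c

β = √(1 − 1/γ²) = √(1 − 1/2.7889) = √0.641436 = 0.8009.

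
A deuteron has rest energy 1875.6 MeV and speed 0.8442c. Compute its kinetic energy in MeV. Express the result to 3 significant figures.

1620 MeV

Lorentz factor: γ = (1 − 0.71267364)^(−1/2) = 1.86557.
Kinetic energy: K = (γ − 1)mc² = (1.86557 − 1) × 1875.6 MeV = 0.86557 × 1875.6 = 1620 MeV.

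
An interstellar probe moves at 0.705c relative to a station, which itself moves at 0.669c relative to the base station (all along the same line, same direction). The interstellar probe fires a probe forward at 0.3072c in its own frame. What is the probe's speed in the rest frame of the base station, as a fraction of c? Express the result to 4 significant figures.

Compose velocities in two stages. Stage 1 (into S'): u₁ = (0.3072+0.705)/(1+0.3072×0.705) = 0.83201.
Stage 2 (into S): u = (0.83201+0.669)/(1+0.83201×0.669) = 0.96428, so the speed is 0.9643c.

0.9643c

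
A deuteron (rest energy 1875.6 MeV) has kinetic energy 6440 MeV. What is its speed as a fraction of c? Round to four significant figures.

K = (γ−1)mc², so γ = 1 + 6440/1875.6 = 4.4336.
Then v/c = √(1 − γ⁻²) = √(1 − 0.050873) = √0.949127 = 0.9742.

0.9742c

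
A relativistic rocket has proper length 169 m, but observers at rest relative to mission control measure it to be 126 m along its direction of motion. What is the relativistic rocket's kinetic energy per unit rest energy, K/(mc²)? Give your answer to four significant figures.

γ = L₀/L = 169/126 = 1.34127.
Since K = (γ−1)mc², K/(mc²) = 1.34127 − 1 = 0.3413.

0.3413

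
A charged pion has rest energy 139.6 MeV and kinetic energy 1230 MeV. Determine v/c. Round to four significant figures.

0.9948

K = (γ−1)mc², so γ = 1 + 1230/139.6 = 9.8109.
Then v/c = √(1 − γ⁻²) = √(1 − 0.0103892) = √0.9896108 = 0.9948.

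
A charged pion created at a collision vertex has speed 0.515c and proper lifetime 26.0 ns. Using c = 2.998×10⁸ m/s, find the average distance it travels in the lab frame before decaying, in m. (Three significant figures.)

γ = 1/√(1 − β²) = 1/√(1 − 0.265225) = 1/√0.734775 = 1/0.85719 = 1.1666.
Lab-frame lifetime: Δt = γτ = 1.1666 × 26.0 ns = 30.332 ns.
Distance: d = vΔt = 0.515 × 2.998×10⁸ m/s × 3.0332×10^-8 s = 4.68 m.

4.68 m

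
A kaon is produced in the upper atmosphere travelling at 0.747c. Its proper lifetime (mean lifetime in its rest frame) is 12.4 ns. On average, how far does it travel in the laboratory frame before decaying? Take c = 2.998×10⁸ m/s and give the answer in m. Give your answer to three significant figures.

With β = 0.747, γ = 1/√(1 − 0.747²) = 1/√0.441991 = 1.5042.
Lab-frame lifetime: Δt = γτ = 1.5042 × 12.4 ns = 18.652 ns.
Distance: d = vΔt = 0.747 × 2.998×10⁸ m/s × 1.8652×10^-8 s = 4.18 m.

4.18 m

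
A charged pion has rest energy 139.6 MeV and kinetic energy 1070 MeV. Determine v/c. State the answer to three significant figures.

K = (γ−1)mc², so γ = 1 + 1070/139.6 = 8.6648.
Then v/c = √(1 − γ⁻²) = √(1 − 0.0133193) = √0.9866807 = 0.993.

0.993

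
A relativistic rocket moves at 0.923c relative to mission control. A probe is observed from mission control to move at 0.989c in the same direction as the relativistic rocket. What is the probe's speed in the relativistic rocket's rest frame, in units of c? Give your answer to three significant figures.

0.757c

Transform to the relativistic rocket's frame: u' = (u − v)/(1 − uv/c²).
u' = (0.989 − 0.923)/(1 − 0.989×0.923) = 0.066/0.087153 = 0.75729.
Speed in the relativistic rocket's frame: 0.757c (in the same direction).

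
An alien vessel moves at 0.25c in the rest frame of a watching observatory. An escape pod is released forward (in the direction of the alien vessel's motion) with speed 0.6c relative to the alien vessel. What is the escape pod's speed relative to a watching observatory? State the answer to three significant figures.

0.739c

Relativistic velocity addition: u = (u' + v)/(1 + u'v/c²), with u' = 0.6c and v = 0.25c.
Numerator: 0.6 + 0.25 = 0.85. Denominator: 1 + (0.6)(0.25) = 1.15.
u = 0.85/1.15 = 0.73913, so the speed is 0.739c.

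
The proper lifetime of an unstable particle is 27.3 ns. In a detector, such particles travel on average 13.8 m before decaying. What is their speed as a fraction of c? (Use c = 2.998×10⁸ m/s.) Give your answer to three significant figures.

Lab distance = (lab lifetime)·v = γτ·βc, so βγ = d/(cτ) = 13.80/(2.998×10⁸ × 2.730×10^-8) = 1.6861.
With βγ = 1.6861: γ² = 1 + (βγ)² = 3.84293, and β = (βγ)/γ = 1.6861/1.96034 = 0.860.

0.860c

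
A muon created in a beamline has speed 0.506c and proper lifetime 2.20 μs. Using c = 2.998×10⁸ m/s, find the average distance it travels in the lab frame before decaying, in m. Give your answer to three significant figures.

Lorentz factor: γ = (1 − 0.256036)^(−1/2) = 1.1594.
Lab-frame lifetime: Δt = γτ = 1.1594 × 2.20 μs = 2.5507 μs.
Distance: d = vΔt = 0.506 × 2.998×10⁸ m/s × 2.5507×10^-6 s = 387 m.

387 m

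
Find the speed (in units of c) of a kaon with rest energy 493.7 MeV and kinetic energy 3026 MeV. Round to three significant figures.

0.990c

γ = 1 + K/(mc²) = 1 + 3026/493.7 = 7.1292.
β = √(1 − 1/γ²) = √(1 − 0.0196752) = √0.9803248 = 0.990.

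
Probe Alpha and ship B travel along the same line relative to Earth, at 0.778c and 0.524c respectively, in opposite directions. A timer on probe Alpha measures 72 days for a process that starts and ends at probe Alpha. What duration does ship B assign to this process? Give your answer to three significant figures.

189 days

Speed of probe Alpha in ship B's frame: u = (v_A + v_B)/(1 + v_A v_B/c²) = (0.778 + 0.524)/(1 + 0.778×0.524) = 1.302/1.407672 = 0.92493; |u| = 0.92493c.
γ for this relative speed: γ = 1/√(1 − 0.855496) = 2.6306.
The clock on probe Alpha records proper time, so ship B measures Δt = γΔτ = 2.6306 × 72 = 189 days.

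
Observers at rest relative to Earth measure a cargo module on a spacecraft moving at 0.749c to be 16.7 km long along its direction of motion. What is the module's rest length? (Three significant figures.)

γ = 1/√(1 − β²) = 1/√(1 − 0.561001) = 1/√0.438999 = 1/0.66257 = 1.5093.
Proper length: L₀ = γ·L = 1.5093 × 16.7 = 25.2 km.

25.2 km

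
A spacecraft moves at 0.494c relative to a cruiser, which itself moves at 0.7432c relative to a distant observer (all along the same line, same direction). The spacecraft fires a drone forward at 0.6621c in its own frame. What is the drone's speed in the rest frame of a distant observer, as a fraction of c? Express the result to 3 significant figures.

0.980c

Apply u = (u'+v)/(1+u'v) twice. Drone in the cruiser frame: (0.6621+0.494)/(1+0.6621·0.494) = 1.1561/1.3270774 = 0.87116c.
That velocity, transformed to the rest frame of a distant observer: (0.87116+0.7432)/(1+0.87116·0.7432) = 1.61436/1.647446112 = 0.97992c.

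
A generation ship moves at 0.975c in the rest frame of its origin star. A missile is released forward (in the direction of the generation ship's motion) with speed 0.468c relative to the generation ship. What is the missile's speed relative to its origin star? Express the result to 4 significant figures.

0.9909c

Relativistic velocity addition: u = (u' + v)/(1 + u'v/c²), with u' = 0.468c and v = 0.975c.
Numerator: 0.468 + 0.975 = 1.443. Denominator: 1 + (0.468)(0.975) = 1.4563.
u = 1.443/1.4563 = 0.99087, so the speed is 0.9909c.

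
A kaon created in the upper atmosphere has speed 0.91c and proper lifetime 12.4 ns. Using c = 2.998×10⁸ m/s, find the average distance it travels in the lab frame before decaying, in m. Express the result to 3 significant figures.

γ = 1/√(1 − β²) = 1/√(1 − 0.8281) = 1/√0.1719 = 1/0.414608 = 2.4119.
Lab-frame lifetime: Δt = γτ = 2.4119 × 12.4 ns = 29.908 ns.
Distance: d = vΔt = 0.91 × 2.998×10⁸ m/s × 2.9908×10^-8 s = 8.16 m.

8.16 m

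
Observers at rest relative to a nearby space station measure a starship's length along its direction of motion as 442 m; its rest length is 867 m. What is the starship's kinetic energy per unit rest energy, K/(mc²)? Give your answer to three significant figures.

0.962

From L = L₀/γ: γ = 867/442 = 1.96154.
K/(mc²) = γ − 1 = 1.96154 − 1 = 0.962.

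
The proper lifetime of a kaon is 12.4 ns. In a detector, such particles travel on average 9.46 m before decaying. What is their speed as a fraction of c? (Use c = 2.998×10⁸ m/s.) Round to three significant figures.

0.931c

d = βγcτ ⇒ βγ = d/(cτ) = 9.460 m / (3.71752 m) = 2.5447.
β = (βγ)/√(1+(βγ)²) = 2.5447/√7.4755 = 0.931.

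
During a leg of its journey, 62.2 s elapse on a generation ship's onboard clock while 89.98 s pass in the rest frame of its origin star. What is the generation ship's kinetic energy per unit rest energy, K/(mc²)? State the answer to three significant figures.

0.447

The time-dilation ratio gives γ = 89.98/62.2 = 1.44662.
K/(mc²) = γ − 1 = 1.44662 − 1 = 0.447.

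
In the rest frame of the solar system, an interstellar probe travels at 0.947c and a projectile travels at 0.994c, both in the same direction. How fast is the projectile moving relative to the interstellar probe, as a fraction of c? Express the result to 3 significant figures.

0.801c

Transform to the interstellar probe's frame: u' = (u − v)/(1 − uv/c²).
u' = (0.994 − 0.947)/(1 − 0.994×0.947) = 0.047/0.058682 = 0.80093.
Speed in the interstellar probe's frame: 0.801c (in the same direction).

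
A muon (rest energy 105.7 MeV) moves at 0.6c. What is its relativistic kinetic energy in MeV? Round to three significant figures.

26.4 MeV

γ = 1/√(1 − β²) = 1/√(1 − 0.36) = 1/√0.64 = 1/0.8 = 1.25.
Kinetic energy: K = (γ − 1)mc² = (1.25 − 1) × 105.7 MeV = 0.25 × 105.7 = 26.4 MeV.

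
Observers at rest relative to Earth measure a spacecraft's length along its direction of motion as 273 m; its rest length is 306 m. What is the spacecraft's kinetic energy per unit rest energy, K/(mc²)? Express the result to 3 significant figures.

0.121

From L = L₀/γ: γ = 306/273 = 1.12088.
K/(mc²) = γ − 1 = 1.12088 − 1 = 0.121.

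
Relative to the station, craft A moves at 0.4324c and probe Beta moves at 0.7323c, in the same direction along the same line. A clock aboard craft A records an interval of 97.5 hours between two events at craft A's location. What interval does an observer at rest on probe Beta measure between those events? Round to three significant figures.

109 hours

Transform craft A's velocity into probe Beta's frame: (0.4324 − 0.7323)/(1 − 0.4324·0.7323) = −0.2999/0.68335348, so the relative speed is 0.43887c.
γ for this relative speed: γ = 1/√(1 − 0.192607) = 1.1129.
Craft A's interval is proper; time dilation gives Δt_B = γΔτ = 1.1129 × 97.5 hours = 109 hours.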